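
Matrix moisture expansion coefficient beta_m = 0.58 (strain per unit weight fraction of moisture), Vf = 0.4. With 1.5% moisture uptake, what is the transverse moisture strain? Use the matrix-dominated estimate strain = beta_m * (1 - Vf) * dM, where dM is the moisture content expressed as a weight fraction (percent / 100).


dM = 1.5/100 = 0.015
strain = beta_m * (1-Vf) * dM = 0.58 * 0.6 * 0.015 = 0.00522

0.00522


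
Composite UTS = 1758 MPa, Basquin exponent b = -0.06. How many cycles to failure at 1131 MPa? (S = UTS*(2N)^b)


N = 0.5 * (S/UTS)^(1/b) = 0.5 * (1131/1758)^(1/-0.06) = 779.0663 cycles

779.0663 cycles


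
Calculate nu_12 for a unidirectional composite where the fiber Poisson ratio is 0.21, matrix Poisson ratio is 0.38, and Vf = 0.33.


nu_12 = nu_f*Vf + nu_m*(1-Vf) = 0.21*0.33 + 0.38*0.67 = 0.3239

0.3239


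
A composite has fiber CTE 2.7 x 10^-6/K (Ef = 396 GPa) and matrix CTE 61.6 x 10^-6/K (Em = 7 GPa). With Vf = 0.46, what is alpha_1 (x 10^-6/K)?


E1 = Ef*Vf + Em*(1-Vf) = 185.94
alpha_1 = (alpha_f*Ef*Vf + alpha_m*Em*(1-Vf))/E1 = 3.9 x 10^-6/K

3.9 x 10^-6/K


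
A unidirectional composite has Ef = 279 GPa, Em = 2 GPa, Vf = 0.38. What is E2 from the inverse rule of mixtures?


1/E2 = Vf/Ef + (1-Vf)/Em = 0.38/279 + 0.62/2
E2 = 3.21 GPa

3.21 GPa


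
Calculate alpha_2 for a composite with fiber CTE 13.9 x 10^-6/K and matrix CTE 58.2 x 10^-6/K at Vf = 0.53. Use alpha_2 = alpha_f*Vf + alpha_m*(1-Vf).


alpha_2 = alpha_f*Vf + alpha_m*(1-Vf) = 13.9*0.53 + 58.2*0.47 = 34.7 x 10^-6/K

34.7 x 10^-6/K


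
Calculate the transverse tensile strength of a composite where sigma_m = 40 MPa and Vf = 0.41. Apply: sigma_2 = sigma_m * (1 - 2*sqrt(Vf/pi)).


factor = 1 - 2*sqrt(0.41/pi) = 0.2775
sigma_2 = 40 * 0.2775 = 11.1 MPa

11.1 MPa


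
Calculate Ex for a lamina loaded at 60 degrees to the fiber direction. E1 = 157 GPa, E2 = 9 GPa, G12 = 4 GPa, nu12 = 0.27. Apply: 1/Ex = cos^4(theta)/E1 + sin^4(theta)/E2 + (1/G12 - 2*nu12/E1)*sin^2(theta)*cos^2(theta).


cos^4(60) = 0.0625, sin^4(60) = 0.5625, sin^2(60)*cos^2(60) = 0.1875
1/G12 - 2*nu12/E1 = 1/4 - 2*0.27/157 = 0.246561 GPa^-1
1/Ex = 0.0625/157 + 0.5625/9 + 0.246561*0.1875 = 0.1091282 GPa^-1
Ex = 9.16 GPa

9.16 GPa


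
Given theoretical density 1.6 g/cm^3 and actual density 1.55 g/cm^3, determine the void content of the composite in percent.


Void% = (rho_theo - rho_actual)/rho_theo * 100 = (1.6 - 1.55)/1.6 * 100 = 3.13%

3.13%


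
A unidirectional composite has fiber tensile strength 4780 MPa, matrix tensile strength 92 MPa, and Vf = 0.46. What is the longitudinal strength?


sigma_1 = sigma_f*Vf + sigma_m*(1-Vf) = 4780*0.46 + 92*0.54 = 2248.5 MPa

2248.5 MPa


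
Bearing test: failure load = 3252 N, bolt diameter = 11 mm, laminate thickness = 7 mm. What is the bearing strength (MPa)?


sigma_br = F/(d*h) = 3252/(11*7) = 42.2 MPa

42.2 MPa


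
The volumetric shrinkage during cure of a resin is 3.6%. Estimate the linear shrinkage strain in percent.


Linear shrinkage ≈ vol_shrink/3 = 3.6/3 = 1.2%

1.2%


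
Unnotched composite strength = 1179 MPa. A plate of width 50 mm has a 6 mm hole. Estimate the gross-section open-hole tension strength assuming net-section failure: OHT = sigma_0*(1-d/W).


OHT = sigma_0*(1-d/W) = 1179*(1-6/50) = 1037.5 MPa

1037.5 MPa


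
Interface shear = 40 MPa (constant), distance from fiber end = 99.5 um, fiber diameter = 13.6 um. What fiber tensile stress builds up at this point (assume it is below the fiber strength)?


Force balance: sigma_f * (pi*d^2/4) = tau * (pi*d) * x  ->  sigma_f = 4 * tau * x / d
sigma_f = 4 * 40 * 99.5 / 13.6 = 1170.6 MPa

1170.6 MPa


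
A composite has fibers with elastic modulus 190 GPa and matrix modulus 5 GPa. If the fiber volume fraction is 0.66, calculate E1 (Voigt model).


E1 = Ef*Vf + Em*(1-Vf) = 190*0.66 + 5*0.34 = 127.1 GPa

127.1 GPa


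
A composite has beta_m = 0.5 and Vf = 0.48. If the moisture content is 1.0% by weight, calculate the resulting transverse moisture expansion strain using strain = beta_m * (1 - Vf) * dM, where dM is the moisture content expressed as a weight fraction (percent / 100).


dM = 1.0/100 = 0.01
strain = beta_m * (1-Vf) * dM = 0.5 * 0.52 * 0.01 = 0.0026

0.0026


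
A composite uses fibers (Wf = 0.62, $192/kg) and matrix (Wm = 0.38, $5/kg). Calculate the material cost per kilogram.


Cost = cost_f*Wf + cost_m*Wm = 192*0.62 + 5*0.38 = $120.94/kg

$120.94/kg


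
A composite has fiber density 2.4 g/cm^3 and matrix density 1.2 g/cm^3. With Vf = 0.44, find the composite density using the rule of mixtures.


rho_c = rho_f*Vf + rho_m*(1-Vf) = 2.4*0.44 + 1.2*0.56 = 1.728 g/cm^3

1.728 g/cm^3


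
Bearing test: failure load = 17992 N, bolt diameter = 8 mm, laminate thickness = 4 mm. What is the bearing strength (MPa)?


sigma_br = F/(d*h) = 17992/(8*4) = 562.3 MPa

562.3 MPa


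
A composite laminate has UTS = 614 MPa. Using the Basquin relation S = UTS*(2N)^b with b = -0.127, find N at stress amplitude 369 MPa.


N = 0.5 * (S/UTS)^(1/b) = 0.5 * (369/614)^(1/-0.127) = 27.5579 cycles

27.5579 cycles


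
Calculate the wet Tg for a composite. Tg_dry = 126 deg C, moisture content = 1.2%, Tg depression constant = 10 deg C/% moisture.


Tg_wet = Tg_dry - k*moisture = 126 - 10*1.2 = 114.0 deg C

114.0 deg C


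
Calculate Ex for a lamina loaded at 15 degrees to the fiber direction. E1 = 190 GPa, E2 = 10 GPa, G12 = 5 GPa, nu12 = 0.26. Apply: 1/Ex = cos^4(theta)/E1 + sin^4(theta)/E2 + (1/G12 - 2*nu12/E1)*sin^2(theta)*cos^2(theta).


cos^4(15) = 0.870513, sin^4(15) = 0.004487, sin^2(15)*cos^2(15) = 0.0625
1/G12 - 2*nu12/E1 = 1/5 - 2*0.26/190 = 0.197263 GPa^-1
1/Ex = 0.870513/190 + 0.004487/10 + 0.197263*0.0625 = 0.0173593 GPa^-1
Ex = 57.61 GPa

57.61 GPa


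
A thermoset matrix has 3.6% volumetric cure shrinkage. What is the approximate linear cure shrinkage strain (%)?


Linear shrinkage ≈ vol_shrink/3 = 3.6/3 = 1.2%

1.2%


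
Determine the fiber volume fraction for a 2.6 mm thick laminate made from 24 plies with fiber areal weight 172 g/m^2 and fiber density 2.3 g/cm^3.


Vf = n * FAW / (rho_f * h * 1000) = 24 * 172 / (2.3 * 2.6 * 1000) = 0.6903

0.6903


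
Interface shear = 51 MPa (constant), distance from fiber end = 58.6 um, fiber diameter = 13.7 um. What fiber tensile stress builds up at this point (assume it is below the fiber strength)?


Force balance: sigma_f * (pi*d^2/4) = tau * (pi*d) * x  ->  sigma_f = 4 * tau * x / d
sigma_f = 4 * 51 * 58.6 / 13.7 = 872.6 MPa

872.6 MPa


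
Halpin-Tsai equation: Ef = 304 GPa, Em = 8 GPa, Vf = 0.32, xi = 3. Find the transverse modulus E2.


eta = (Ef/Em - 1)/(Ef/Em + xi) = (38.0 - 1)/(38.0 + 3) = 0.9024
E2 = Em*(1+xi*eta*Vf)/(1-eta*Vf) = 20.99 GPa

20.99 GPa


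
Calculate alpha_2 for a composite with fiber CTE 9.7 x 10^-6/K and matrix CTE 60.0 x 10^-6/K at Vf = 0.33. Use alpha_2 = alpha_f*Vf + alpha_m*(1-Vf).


alpha_2 = alpha_f*Vf + alpha_m*(1-Vf) = 9.7*0.33 + 60.0*0.67 = 43.4 x 10^-6/K

43.4 x 10^-6/K


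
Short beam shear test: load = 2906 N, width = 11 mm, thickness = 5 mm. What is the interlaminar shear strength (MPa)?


ILSS = 3F/(4bh) = 3*2906/(4*11*5) = 39.63 MPa

39.63 MPa


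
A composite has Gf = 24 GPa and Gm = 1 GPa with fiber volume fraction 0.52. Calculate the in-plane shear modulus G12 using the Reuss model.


1/G12 = Vf/Gf + (1-Vf)/Gm = 0.52/24 + 0.48/1
G12 = 1.99 GPa

1.99 GPa


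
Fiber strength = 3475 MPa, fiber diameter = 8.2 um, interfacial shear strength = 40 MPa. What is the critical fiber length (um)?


Lc = sigma_f * d / (2 * tau_i) = 3475 * 8.2 / (2 * 40) = 356.2 um

356.2 um


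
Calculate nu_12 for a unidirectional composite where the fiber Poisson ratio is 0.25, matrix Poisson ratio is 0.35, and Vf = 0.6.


nu_12 = nu_f*Vf + nu_m*(1-Vf) = 0.25*0.6 + 0.35*0.4 = 0.29

0.29


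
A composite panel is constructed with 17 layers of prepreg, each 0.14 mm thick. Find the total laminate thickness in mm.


h = n * t_ply = 17 * 0.14 = 2.38 mm

2.38 mm


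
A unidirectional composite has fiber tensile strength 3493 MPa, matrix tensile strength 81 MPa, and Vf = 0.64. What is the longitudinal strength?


sigma_1 = sigma_f*Vf + sigma_m*(1-Vf) = 3493*0.64 + 81*0.36 = 2264.7 MPa

2264.7 MPa


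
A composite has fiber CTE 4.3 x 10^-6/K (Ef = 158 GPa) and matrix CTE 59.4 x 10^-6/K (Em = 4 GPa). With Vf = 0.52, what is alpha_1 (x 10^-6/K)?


E1 = Ef*Vf + Em*(1-Vf) = 84.08
alpha_1 = (alpha_f*Ef*Vf + alpha_m*Em*(1-Vf))/E1 = 5.56 x 10^-6/K

5.56 x 10^-6/K


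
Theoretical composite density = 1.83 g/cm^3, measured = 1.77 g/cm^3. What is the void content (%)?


Void% = (rho_theo - rho_actual)/rho_theo * 100 = (1.83 - 1.77)/1.83 * 100 = 3.28%

3.28%


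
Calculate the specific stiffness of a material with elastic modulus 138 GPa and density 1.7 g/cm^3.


Specific stiffness = E/rho = 138/1.7 = 81.2 GPa/(g/cm^3)

81.2 GPa/(g/cm^3)


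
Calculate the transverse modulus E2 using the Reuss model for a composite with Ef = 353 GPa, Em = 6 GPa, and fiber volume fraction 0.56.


1/E2 = Vf/Ef + (1-Vf)/Em = 0.56/353 + 0.44/6
E2 = 13.35 GPa

13.35 GPa


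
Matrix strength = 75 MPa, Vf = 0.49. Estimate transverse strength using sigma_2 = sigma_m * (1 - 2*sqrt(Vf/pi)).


factor = 1 - 2*sqrt(0.49/pi) = 0.2101
sigma_2 = 75 * 0.2101 = 15.76 MPa

15.76 MPa


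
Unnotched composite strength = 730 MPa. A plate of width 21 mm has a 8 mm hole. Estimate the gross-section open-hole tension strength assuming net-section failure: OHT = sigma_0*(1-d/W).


OHT = sigma_0*(1-d/W) = 730*(1-8/21) = 451.9 MPa

451.9 MPa


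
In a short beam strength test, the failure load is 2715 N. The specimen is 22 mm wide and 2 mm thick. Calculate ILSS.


ILSS = 3F/(4bh) = 3*2715/(4*22*2) = 46.28 MPa

46.28 MPa


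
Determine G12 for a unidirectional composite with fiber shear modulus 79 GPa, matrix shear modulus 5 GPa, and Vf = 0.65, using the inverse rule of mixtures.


1/G12 = Vf/Gf + (1-Vf)/Gm = 0.65/79 + 0.35/5
G12 = 12.78 GPa

12.78 GPa


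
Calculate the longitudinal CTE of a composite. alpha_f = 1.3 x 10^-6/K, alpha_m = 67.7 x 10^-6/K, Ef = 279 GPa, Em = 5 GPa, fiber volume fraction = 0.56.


E1 = Ef*Vf + Em*(1-Vf) = 158.44
alpha_1 = (alpha_f*Ef*Vf + alpha_m*Em*(1-Vf))/E1 = 2.22 x 10^-6/K

2.22 x 10^-6/K


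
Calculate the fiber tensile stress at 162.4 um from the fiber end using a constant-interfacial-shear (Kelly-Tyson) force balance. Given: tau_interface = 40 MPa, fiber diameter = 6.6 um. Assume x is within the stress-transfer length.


Force balance: sigma_f * (pi*d^2/4) = tau * (pi*d) * x  ->  sigma_f = 4 * tau * x / d
sigma_f = 4 * 40 * 162.4 / 6.6 = 3937.0 MPa

3937.0 MPa


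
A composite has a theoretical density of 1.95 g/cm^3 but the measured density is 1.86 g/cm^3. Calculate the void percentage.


Void% = (rho_theo - rho_actual)/rho_theo * 100 = (1.95 - 1.86)/1.95 * 100 = 4.62%

4.62%


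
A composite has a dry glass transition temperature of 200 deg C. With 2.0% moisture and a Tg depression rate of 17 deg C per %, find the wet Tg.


Tg_wet = Tg_dry - k*moisture = 200 - 17*2.0 = 166.0 deg C

166.0 deg C


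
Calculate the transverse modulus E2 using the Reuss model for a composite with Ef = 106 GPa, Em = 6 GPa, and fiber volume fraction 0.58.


1/E2 = Vf/Ef + (1-Vf)/Em = 0.58/106 + 0.42/6
E2 = 13.25 GPa

13.25 GPa


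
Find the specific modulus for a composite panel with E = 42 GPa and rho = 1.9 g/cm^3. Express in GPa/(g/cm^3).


Specific stiffness = E/rho = 42/1.9 = 22.1 GPa/(g/cm^3)

22.1 GPa/(g/cm^3)


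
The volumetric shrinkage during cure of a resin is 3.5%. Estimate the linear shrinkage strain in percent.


Linear shrinkage ≈ vol_shrink/3 = 3.5/3 = 1.167%

1.167%


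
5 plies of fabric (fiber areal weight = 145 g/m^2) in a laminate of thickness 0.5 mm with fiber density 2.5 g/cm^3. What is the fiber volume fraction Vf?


Vf = n * FAW / (rho_f * h * 1000) = 5 * 145 / (2.5 * 0.5 * 1000) = 0.58

0.58


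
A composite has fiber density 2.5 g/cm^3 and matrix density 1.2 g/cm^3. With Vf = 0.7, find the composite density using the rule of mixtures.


rho_c = rho_f*Vf + rho_m*(1-Vf) = 2.5*0.7 + 1.2*0.3 = 2.11 g/cm^3

2.11 g/cm^3


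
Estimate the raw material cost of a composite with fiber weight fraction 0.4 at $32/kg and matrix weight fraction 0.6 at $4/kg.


Cost = cost_f*Wf + cost_m*Wm = 32*0.4 + 4*0.6 = $15.2/kg

$15.2/kg


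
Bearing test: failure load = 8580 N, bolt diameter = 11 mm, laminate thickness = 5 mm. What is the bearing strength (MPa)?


sigma_br = F/(d*h) = 8580/(11*5) = 156.0 MPa

156.0 MPa


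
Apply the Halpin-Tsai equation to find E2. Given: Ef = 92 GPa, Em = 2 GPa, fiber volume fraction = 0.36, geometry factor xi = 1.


eta = (Ef/Em - 1)/(Ef/Em + xi) = (46.0 - 1)/(46.0 + 1) = 0.9574
E2 = Em*(1+xi*eta*Vf)/(1-eta*Vf) = 4.1 GPa

4.1 GPa


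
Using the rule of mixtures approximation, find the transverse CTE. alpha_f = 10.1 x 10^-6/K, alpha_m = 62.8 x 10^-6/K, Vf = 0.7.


alpha_2 = alpha_f*Vf + alpha_m*(1-Vf) = 10.1*0.7 + 62.8*0.3 = 25.9 x 10^-6/K

25.9 x 10^-6/K


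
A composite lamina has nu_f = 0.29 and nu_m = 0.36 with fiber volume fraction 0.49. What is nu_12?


nu_12 = nu_f*Vf + nu_m*(1-Vf) = 0.29*0.49 + 0.36*0.51 = 0.3257

0.3257


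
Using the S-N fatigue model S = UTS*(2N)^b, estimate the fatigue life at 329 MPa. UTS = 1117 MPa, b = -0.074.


N = 0.5 * (S/UTS)^(1/b) = 0.5 * (329/1117)^(1/-0.074) = 7.4596e+06 cycles

7.4596e+06 cycles


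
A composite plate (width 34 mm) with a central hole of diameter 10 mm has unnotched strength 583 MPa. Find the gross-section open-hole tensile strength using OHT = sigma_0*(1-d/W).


OHT = sigma_0*(1-d/W) = 583*(1-10/34) = 411.5 MPa

411.5 MPa


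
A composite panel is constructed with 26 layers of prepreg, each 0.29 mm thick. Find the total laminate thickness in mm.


h = n * t_ply = 26 * 0.29 = 7.54 mm

7.54 mm


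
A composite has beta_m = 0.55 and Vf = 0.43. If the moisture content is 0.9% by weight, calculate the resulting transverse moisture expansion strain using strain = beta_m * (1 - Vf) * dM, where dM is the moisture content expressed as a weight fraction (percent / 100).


dM = 0.9/100 = 0.009
strain = beta_m * (1-Vf) * dM = 0.55 * 0.57 * 0.009 = 0.0028215

0.0028215


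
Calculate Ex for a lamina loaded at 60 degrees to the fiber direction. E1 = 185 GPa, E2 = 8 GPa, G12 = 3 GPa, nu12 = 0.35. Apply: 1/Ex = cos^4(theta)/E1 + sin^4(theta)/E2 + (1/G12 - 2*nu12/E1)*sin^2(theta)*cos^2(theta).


cos^4(60) = 0.0625, sin^4(60) = 0.5625, sin^2(60)*cos^2(60) = 0.1875
1/G12 - 2*nu12/E1 = 1/3 - 2*0.35/185 = 0.32955 GPa^-1
1/Ex = 0.0625/185 + 0.5625/8 + 0.32955*0.1875 = 0.1324409 GPa^-1
Ex = 7.55 GPa

7.55 GPa


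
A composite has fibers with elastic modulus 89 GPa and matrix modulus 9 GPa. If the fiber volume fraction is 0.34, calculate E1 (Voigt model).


E1 = Ef*Vf + Em*(1-Vf) = 89*0.34 + 9*0.66 = 36.2 GPa

36.2 GPa


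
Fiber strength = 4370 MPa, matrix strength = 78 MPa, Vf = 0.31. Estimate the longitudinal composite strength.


sigma_1 = sigma_f*Vf + sigma_m*(1-Vf) = 4370*0.31 + 78*0.69 = 1408.5 MPa

1408.5 MPa


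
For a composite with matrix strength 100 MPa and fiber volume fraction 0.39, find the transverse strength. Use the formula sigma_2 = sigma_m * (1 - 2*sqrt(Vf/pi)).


factor = 1 - 2*sqrt(0.39/pi) = 0.2953
sigma_2 = 100 * 0.2953 = 29.53 MPa

29.53 MPa


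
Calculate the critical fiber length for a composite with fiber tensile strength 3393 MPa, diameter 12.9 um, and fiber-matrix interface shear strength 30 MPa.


Lc = sigma_f * d / (2 * tau_i) = 3393 * 12.9 / (2 * 30) = 729.5 um

729.5 um


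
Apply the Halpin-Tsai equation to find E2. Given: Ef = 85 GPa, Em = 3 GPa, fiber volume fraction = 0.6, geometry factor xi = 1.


eta = (Ef/Em - 1)/(Ef/Em + xi) = (28.3333 - 1)/(28.3333 + 1) = 0.9318
E2 = Em*(1+xi*eta*Vf)/(1-eta*Vf) = 10.61 GPa

10.61 GPa


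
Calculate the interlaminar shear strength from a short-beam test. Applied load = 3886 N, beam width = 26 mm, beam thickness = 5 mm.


ILSS = 3F/(4bh) = 3*3886/(4*26*5) = 22.42 MPa

22.42 MPa


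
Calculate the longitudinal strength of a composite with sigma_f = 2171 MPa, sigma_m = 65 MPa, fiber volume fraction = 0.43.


sigma_1 = sigma_f*Vf + sigma_m*(1-Vf) = 2171*0.43 + 65*0.57 = 970.6 MPa

970.6 MPa


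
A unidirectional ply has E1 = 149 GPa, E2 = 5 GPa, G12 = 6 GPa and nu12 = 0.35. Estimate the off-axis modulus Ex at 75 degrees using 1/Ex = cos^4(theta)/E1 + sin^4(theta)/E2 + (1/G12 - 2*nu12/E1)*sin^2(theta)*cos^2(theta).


cos^4(75) = 0.004487, sin^4(75) = 0.870513, sin^2(75)*cos^2(75) = 0.0625
1/G12 - 2*nu12/E1 = 1/6 - 2*0.35/149 = 0.161969 GPa^-1
1/Ex = 0.004487/149 + 0.870513/5 + 0.161969*0.0625 = 0.1842557 GPa^-1
Ex = 5.43 GPa

5.43 GPa


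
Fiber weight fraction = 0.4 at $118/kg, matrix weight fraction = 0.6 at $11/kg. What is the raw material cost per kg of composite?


Cost = cost_f*Wf + cost_m*Wm = 118*0.4 + 11*0.6 = $53.8/kg

$53.8/kg


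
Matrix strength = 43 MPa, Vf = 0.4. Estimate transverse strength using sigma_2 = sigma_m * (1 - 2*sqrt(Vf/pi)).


factor = 1 - 2*sqrt(0.4/pi) = 0.2864
sigma_2 = 43 * 0.2864 = 12.31 MPa

12.31 MPa


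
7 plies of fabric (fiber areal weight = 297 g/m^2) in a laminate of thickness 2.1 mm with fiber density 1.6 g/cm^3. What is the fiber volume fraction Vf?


Vf = n * FAW / (rho_f * h * 1000) = 7 * 297 / (1.6 * 2.1 * 1000) = 0.6188

0.6188


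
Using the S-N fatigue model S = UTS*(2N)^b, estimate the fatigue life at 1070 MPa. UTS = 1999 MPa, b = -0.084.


N = 0.5 * (S/UTS)^(1/b) = 0.5 * (1070/1999)^(1/-0.084) = 851.6631 cycles

851.6631 cycles


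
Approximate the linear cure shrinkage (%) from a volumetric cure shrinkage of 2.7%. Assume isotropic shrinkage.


Linear shrinkage ≈ vol_shrink/3 = 2.7/3 = 0.9%

0.9%


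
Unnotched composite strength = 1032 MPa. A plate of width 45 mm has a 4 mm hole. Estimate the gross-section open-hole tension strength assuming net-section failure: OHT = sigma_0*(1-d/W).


OHT = sigma_0*(1-d/W) = 1032*(1-4/45) = 940.3 MPa

940.3 MPa


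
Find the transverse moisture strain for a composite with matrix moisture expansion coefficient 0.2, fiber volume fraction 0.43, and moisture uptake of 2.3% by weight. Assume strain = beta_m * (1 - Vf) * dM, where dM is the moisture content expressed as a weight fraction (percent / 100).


dM = 2.3/100 = 0.023
strain = beta_m * (1-Vf) * dM = 0.2 * 0.57 * 0.023 = 0.002622

0.002622


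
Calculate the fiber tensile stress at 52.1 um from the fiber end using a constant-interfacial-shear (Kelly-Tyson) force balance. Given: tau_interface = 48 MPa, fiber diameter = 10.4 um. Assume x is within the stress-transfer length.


Force balance: sigma_f * (pi*d^2/4) = tau * (pi*d) * x  ->  sigma_f = 4 * tau * x / d
sigma_f = 4 * 48 * 52.1 / 10.4 = 961.8 MPa

961.8 MPa


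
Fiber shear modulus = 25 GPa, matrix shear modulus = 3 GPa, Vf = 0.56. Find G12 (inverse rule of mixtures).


1/G12 = Vf/Gf + (1-Vf)/Gm = 0.56/25 + 0.44/3
G12 = 5.91 GPa

5.91 GPa


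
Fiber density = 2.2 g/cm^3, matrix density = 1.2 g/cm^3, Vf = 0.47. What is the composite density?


rho_c = rho_f*Vf + rho_m*(1-Vf) = 2.2*0.47 + 1.2*0.53 = 1.67 g/cm^3

1.67 g/cm^3


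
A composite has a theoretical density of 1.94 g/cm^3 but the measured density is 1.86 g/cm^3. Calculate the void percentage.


Void% = (rho_theo - rho_actual)/rho_theo * 100 = (1.94 - 1.86)/1.94 * 100 = 4.12%

4.12%


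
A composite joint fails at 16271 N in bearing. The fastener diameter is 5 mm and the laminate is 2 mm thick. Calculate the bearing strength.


sigma_br = F/(d*h) = 16271/(5*2) = 1627.1 MPa

1627.1 MPa


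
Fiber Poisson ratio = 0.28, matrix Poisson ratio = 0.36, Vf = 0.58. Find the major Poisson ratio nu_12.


nu_12 = nu_f*Vf + nu_m*(1-Vf) = 0.28*0.58 + 0.36*0.42 = 0.3136

0.3136


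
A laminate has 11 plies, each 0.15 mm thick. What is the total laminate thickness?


h = n * t_ply = 11 * 0.15 = 1.65 mm

1.65 mm


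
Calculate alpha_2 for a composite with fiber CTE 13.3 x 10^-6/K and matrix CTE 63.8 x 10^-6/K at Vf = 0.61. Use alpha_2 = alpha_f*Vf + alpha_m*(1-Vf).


alpha_2 = alpha_f*Vf + alpha_m*(1-Vf) = 13.3*0.61 + 63.8*0.39 = 33.0 x 10^-6/K

33.0 x 10^-6/K


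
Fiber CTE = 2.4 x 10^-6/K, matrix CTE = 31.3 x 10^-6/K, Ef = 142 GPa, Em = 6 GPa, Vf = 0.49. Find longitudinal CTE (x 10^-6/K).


E1 = Ef*Vf + Em*(1-Vf) = 72.64
alpha_1 = (alpha_f*Ef*Vf + alpha_m*Em*(1-Vf))/E1 = 3.62 x 10^-6/K

3.62 x 10^-6/K


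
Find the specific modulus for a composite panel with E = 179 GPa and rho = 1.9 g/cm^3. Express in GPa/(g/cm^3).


Specific stiffness = E/rho = 179/1.9 = 94.2 GPa/(g/cm^3)

94.2 GPa/(g/cm^3)


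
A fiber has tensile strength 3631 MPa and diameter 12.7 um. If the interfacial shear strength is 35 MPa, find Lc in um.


Lc = sigma_f * d / (2 * tau_i) = 3631 * 12.7 / (2 * 35) = 658.8 um

658.8 um


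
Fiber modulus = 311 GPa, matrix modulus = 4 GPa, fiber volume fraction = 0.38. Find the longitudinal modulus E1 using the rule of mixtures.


E1 = Ef*Vf + Em*(1-Vf) = 311*0.38 + 4*0.62 = 120.66 GPa

120.66 GPa


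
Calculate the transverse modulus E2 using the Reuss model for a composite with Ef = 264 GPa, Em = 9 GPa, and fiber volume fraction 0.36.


1/E2 = Vf/Ef + (1-Vf)/Em = 0.36/264 + 0.64/9
E2 = 13.8 GPa

13.8 GPa


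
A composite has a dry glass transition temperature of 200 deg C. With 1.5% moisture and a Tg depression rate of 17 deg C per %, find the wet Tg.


Tg_wet = Tg_dry - k*moisture = 200 - 17*1.5 = 174.5 deg C

174.5 deg C


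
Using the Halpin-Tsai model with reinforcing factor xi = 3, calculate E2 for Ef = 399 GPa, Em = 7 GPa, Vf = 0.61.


eta = (Ef/Em - 1)/(Ef/Em + xi) = (57.0 - 1)/(57.0 + 3) = 0.9333
E2 = Em*(1+xi*eta*Vf)/(1-eta*Vf) = 44.02 GPa

44.02 GPa


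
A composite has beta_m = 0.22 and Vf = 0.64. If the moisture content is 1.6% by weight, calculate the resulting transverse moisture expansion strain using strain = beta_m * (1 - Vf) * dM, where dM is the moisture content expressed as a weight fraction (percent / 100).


dM = 1.6/100 = 0.016
strain = beta_m * (1-Vf) * dM = 0.22 * 0.36 * 0.016 = 0.0012672

0.0012672


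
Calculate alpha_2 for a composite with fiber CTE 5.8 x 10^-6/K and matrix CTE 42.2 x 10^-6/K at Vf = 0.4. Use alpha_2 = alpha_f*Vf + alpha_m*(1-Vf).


alpha_2 = alpha_f*Vf + alpha_m*(1-Vf) = 5.8*0.4 + 42.2*0.6 = 27.6 x 10^-6/K

27.6 x 10^-6/K


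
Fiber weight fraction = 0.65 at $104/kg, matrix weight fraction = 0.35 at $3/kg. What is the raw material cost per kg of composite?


Cost = cost_f*Wf + cost_m*Wm = 104*0.65 + 3*0.35 = $68.65/kg

$68.65/kg


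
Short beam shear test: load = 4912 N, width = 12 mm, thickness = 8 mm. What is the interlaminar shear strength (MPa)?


ILSS = 3F/(4bh) = 3*4912/(4*12*8) = 38.38 MPa

38.38 MPa


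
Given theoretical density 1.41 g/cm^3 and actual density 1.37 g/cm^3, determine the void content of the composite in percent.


Void% = (rho_theo - rho_actual)/rho_theo * 100 = (1.41 - 1.37)/1.41 * 100 = 2.84%

2.84%


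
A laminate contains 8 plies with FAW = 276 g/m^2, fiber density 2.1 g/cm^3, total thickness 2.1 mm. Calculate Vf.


Vf = n * FAW / (rho_f * h * 1000) = 8 * 276 / (2.1 * 2.1 * 1000) = 0.5007

0.5007


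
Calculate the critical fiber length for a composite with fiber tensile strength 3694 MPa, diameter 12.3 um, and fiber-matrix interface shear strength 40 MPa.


Lc = sigma_f * d / (2 * tau_i) = 3694 * 12.3 / (2 * 40) = 568.0 um

568.0 um


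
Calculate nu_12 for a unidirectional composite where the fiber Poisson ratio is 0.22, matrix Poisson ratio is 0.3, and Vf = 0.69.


nu_12 = nu_f*Vf + nu_m*(1-Vf) = 0.22*0.69 + 0.3*0.31 = 0.2448

0.2448


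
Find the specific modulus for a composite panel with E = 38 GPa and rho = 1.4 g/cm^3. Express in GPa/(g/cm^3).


Specific stiffness = E/rho = 38/1.4 = 27.1 GPa/(g/cm^3)

27.1 GPa/(g/cm^3)


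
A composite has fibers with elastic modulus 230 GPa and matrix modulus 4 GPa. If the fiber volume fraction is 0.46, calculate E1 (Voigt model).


E1 = Ef*Vf + Em*(1-Vf) = 230*0.46 + 4*0.54 = 107.96 GPa

107.96 GPa


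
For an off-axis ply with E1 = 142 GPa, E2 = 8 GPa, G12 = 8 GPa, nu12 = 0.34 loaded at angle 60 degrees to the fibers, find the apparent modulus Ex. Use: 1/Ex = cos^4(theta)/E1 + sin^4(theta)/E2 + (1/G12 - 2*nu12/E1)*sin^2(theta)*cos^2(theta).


cos^4(60) = 0.0625, sin^4(60) = 0.5625, sin^2(60)*cos^2(60) = 0.1875
1/G12 - 2*nu12/E1 = 1/8 - 2*0.34/142 = 0.120211 GPa^-1
1/Ex = 0.0625/142 + 0.5625/8 + 0.120211*0.1875 = 0.0932923 GPa^-1
Ex = 10.72 GPa

10.72 GPa


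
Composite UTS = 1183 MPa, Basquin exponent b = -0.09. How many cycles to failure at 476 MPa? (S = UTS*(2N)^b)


N = 0.5 * (S/UTS)^(1/b) = 0.5 * (476/1183)^(1/-0.09) = 12361.0847 cycles

12361.0847 cycles


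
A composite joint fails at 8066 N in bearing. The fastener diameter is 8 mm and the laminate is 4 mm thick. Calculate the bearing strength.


sigma_br = F/(d*h) = 8066/(8*4) = 252.1 MPa

252.1 MPa


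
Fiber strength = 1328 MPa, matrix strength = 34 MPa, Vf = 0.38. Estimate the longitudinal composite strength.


sigma_1 = sigma_f*Vf + sigma_m*(1-Vf) = 1328*0.38 + 34*0.62 = 525.7 MPa

525.7 MPa


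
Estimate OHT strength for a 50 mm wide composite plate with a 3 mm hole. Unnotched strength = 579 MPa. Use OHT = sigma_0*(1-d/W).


OHT = sigma_0*(1-d/W) = 579*(1-3/50) = 544.3 MPa

544.3 MPa


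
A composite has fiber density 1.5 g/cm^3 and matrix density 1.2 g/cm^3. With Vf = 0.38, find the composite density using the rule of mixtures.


rho_c = rho_f*Vf + rho_m*(1-Vf) = 1.5*0.38 + 1.2*0.62 = 1.314 g/cm^3

1.314 g/cm^3


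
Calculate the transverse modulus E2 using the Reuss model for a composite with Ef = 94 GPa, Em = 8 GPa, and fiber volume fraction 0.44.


1/E2 = Vf/Ef + (1-Vf)/Em = 0.44/94 + 0.56/8
E2 = 13.39 GPa

13.39 GPa


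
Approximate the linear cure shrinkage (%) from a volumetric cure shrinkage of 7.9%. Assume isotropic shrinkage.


Linear shrinkage ≈ vol_shrink/3 = 7.9/3 = 2.633%

2.633%


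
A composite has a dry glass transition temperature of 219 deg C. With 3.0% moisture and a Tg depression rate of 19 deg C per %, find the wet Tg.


Tg_wet = Tg_dry - k*moisture = 219 - 19*3.0 = 162.0 deg C

162.0 deg C


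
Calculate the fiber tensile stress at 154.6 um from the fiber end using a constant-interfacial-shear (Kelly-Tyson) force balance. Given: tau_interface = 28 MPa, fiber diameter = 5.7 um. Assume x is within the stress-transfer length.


Force balance: sigma_f * (pi*d^2/4) = tau * (pi*d) * x  ->  sigma_f = 4 * tau * x / d
sigma_f = 4 * 28 * 154.6 / 5.7 = 3037.8 MPa

3037.8 MPa


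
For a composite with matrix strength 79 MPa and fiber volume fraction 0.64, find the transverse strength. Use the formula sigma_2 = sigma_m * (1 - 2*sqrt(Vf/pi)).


factor = 1 - 2*sqrt(0.64/pi) = 0.0973
sigma_2 = 79 * 0.0973 = 7.69 MPa

7.69 MPa


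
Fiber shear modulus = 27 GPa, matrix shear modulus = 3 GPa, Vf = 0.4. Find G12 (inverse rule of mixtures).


1/G12 = Vf/Gf + (1-Vf)/Gm = 0.4/27 + 0.6/3
G12 = 4.66 GPa

4.66 GPa


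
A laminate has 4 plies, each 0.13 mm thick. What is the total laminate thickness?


h = n * t_ply = 4 * 0.13 = 0.52 mm

0.52 mm


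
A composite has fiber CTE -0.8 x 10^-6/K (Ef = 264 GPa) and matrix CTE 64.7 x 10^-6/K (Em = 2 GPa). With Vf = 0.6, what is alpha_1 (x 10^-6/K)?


E1 = Ef*Vf + Em*(1-Vf) = 159.2
alpha_1 = (alpha_f*Ef*Vf + alpha_m*Em*(1-Vf))/E1 = -0.47 x 10^-6/K

-0.47 x 10^-6/K


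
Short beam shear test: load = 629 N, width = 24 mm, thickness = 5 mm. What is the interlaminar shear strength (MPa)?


ILSS = 3F/(4bh) = 3*629/(4*24*5) = 3.93 MPa

3.93 MPa


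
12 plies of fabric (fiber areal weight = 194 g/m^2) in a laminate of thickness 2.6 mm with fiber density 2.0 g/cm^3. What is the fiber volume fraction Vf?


Vf = n * FAW / (rho_f * h * 1000) = 12 * 194 / (2.0 * 2.6 * 1000) = 0.4477

0.4477


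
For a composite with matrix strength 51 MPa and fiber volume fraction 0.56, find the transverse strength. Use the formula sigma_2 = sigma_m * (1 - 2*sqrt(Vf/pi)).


factor = 1 - 2*sqrt(0.56/pi) = 0.1556
sigma_2 = 51 * 0.1556 = 7.94 MPa

7.94 MPa


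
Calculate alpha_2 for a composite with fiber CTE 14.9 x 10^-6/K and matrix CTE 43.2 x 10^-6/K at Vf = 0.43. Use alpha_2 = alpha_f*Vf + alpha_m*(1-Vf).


alpha_2 = alpha_f*Vf + alpha_m*(1-Vf) = 14.9*0.43 + 43.2*0.57 = 31.0 x 10^-6/K

31.0 x 10^-6/K


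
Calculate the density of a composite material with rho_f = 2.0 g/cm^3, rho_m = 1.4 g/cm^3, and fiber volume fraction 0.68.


rho_c = rho_f*Vf + rho_m*(1-Vf) = 2.0*0.68 + 1.4*0.32 = 1.808 g/cm^3

1.808 g/cm^3


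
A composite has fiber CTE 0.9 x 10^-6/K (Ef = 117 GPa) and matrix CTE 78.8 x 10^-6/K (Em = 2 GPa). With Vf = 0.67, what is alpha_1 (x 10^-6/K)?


E1 = Ef*Vf + Em*(1-Vf) = 79.05
alpha_1 = (alpha_f*Ef*Vf + alpha_m*Em*(1-Vf))/E1 = 1.55 x 10^-6/K

1.55 x 10^-6/K


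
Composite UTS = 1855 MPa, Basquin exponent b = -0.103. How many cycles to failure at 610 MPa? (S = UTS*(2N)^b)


N = 0.5 * (S/UTS)^(1/b) = 0.5 * (610/1855)^(1/-0.103) = 24458.3458 cycles

24458.3458 cycles


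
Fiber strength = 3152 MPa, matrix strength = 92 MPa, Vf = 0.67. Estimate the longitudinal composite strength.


sigma_1 = sigma_f*Vf + sigma_m*(1-Vf) = 3152*0.67 + 92*0.33 = 2142.2 MPa

2142.2 MPa


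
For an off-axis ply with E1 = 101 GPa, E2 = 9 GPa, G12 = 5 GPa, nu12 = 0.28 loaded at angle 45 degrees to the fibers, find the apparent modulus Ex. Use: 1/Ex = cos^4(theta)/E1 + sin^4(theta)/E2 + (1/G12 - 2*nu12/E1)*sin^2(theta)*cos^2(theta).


cos^4(45) = 0.25, sin^4(45) = 0.25, sin^2(45)*cos^2(45) = 0.25
1/G12 - 2*nu12/E1 = 1/5 - 2*0.28/101 = 0.194455 GPa^-1
1/Ex = 0.25/101 + 0.25/9 + 0.194455*0.25 = 0.0788669 GPa^-1
Ex = 12.68 GPa

12.68 GPa


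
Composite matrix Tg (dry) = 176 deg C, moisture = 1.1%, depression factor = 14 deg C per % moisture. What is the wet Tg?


Tg_wet = Tg_dry - k*moisture = 176 - 14*1.1 = 160.6 deg C

160.6 deg C


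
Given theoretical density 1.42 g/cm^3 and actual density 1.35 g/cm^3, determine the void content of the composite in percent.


Void% = (rho_theo - rho_actual)/rho_theo * 100 = (1.42 - 1.35)/1.42 * 100 = 4.93%

4.93%


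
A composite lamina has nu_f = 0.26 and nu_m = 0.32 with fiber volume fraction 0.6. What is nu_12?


nu_12 = nu_f*Vf + nu_m*(1-Vf) = 0.26*0.6 + 0.32*0.4 = 0.284

0.284


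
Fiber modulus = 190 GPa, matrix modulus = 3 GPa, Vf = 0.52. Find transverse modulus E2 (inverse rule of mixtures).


1/E2 = Vf/Ef + (1-Vf)/Em = 0.52/190 + 0.48/3
E2 = 6.14 GPa

6.14 GPa


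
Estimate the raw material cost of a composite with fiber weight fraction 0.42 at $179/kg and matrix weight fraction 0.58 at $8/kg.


Cost = cost_f*Wf + cost_m*Wm = 179*0.42 + 8*0.58 = $79.82/kg

$79.82/kg


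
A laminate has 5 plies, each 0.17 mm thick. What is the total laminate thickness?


h = n * t_ply = 5 * 0.17 = 0.85 mm

0.85 mm


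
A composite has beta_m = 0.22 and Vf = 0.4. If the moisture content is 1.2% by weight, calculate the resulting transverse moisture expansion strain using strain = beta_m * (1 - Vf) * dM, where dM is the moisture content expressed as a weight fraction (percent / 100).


dM = 1.2/100 = 0.012
strain = beta_m * (1-Vf) * dM = 0.22 * 0.6 * 0.012 = 0.001584

0.001584


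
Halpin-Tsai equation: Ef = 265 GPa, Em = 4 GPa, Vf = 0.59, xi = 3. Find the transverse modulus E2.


eta = (Ef/Em - 1)/(Ef/Em + xi) = (66.25 - 1)/(66.25 + 3) = 0.9422
E2 = Em*(1+xi*eta*Vf)/(1-eta*Vf) = 24.03 GPa

24.03 GPa


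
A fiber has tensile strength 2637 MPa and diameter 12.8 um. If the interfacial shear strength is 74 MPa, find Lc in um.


Lc = sigma_f * d / (2 * tau_i) = 2637 * 12.8 / (2 * 74) = 228.1 um

228.1 um


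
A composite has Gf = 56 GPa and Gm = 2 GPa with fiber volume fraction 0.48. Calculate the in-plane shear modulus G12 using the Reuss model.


1/G12 = Vf/Gf + (1-Vf)/Gm = 0.48/56 + 0.52/2
G12 = 3.72 GPa

3.72 GPa


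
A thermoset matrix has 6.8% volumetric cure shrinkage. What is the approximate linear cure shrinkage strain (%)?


Linear shrinkage ≈ vol_shrink/3 = 6.8/3 = 2.267%

2.267%


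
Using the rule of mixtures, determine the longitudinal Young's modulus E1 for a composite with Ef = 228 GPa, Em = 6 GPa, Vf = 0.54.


E1 = Ef*Vf + Em*(1-Vf) = 228*0.54 + 6*0.46 = 125.88 GPa

125.88 GPa


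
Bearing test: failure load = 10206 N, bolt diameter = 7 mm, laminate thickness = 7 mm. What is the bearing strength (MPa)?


sigma_br = F/(d*h) = 10206/(7*7) = 208.3 MPa

208.3 MPa


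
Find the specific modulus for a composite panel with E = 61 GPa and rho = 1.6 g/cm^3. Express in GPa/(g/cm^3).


Specific stiffness = E/rho = 61/1.6 = 38.1 GPa/(g/cm^3)

38.1 GPa/(g/cm^3)


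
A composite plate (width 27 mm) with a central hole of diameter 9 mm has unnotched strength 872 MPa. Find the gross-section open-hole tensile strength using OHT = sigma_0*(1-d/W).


OHT = sigma_0*(1-d/W) = 872*(1-9/27) = 581.3 MPa

581.3 MPa


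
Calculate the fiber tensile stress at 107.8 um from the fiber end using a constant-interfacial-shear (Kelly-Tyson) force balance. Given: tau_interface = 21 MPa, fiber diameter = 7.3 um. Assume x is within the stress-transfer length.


Force balance: sigma_f * (pi*d^2/4) = tau * (pi*d) * x  ->  sigma_f = 4 * tau * x / d
sigma_f = 4 * 21 * 107.8 / 7.3 = 1240.4 MPa

1240.4 MPa


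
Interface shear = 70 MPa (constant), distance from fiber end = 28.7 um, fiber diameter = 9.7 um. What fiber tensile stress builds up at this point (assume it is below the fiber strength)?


Force balance: sigma_f * (pi*d^2/4) = tau * (pi*d) * x  ->  sigma_f = 4 * tau * x / d
sigma_f = 4 * 70 * 28.7 / 9.7 = 828.5 MPa

828.5 MPa


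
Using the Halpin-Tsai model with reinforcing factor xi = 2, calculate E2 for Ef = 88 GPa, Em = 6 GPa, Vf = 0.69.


eta = (Ef/Em - 1)/(Ef/Em + xi) = (14.6667 - 1)/(14.6667 + 2) = 0.82
E2 = Em*(1+xi*eta*Vf)/(1-eta*Vf) = 29.46 GPa

29.46 GPa


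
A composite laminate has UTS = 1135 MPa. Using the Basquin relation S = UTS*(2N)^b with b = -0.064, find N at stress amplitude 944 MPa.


N = 0.5 * (S/UTS)^(1/b) = 0.5 * (944/1135)^(1/-0.064) = 8.8990 cycles

8.8990 cycles


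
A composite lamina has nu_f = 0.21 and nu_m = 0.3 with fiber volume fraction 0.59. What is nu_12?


nu_12 = nu_f*Vf + nu_m*(1-Vf) = 0.21*0.59 + 0.3*0.41 = 0.2469

0.2469


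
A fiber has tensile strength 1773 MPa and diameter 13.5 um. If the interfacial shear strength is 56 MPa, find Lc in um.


Lc = sigma_f * d / (2 * tau_i) = 1773 * 13.5 / (2 * 56) = 213.7 um

213.7 um


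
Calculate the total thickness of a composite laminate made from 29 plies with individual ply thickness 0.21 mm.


h = n * t_ply = 29 * 0.21 = 6.09 mm

6.09 mm


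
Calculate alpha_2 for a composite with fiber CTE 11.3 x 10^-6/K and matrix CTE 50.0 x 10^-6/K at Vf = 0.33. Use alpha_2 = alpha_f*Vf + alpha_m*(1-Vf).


alpha_2 = alpha_f*Vf + alpha_m*(1-Vf) = 11.3*0.33 + 50.0*0.67 = 37.2 x 10^-6/K

37.2 x 10^-6/K


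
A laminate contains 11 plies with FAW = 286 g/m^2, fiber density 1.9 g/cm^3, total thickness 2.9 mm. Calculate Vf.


Vf = n * FAW / (rho_f * h * 1000) = 11 * 286 / (1.9 * 2.9 * 1000) = 0.571

0.571


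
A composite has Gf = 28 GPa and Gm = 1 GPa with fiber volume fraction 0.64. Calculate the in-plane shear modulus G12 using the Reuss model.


1/G12 = Vf/Gf + (1-Vf)/Gm = 0.64/28 + 0.36/1
G12 = 2.61 GPa

2.61 GPa


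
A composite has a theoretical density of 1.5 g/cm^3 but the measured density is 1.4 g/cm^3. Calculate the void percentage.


Void% = (rho_theo - rho_actual)/rho_theo * 100 = (1.5 - 1.4)/1.5 * 100 = 6.67%

6.67%


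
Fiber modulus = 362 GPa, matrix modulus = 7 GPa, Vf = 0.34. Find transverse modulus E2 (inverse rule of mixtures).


1/E2 = Vf/Ef + (1-Vf)/Em = 0.34/362 + 0.66/7
E2 = 10.5 GPa

10.5 GPa


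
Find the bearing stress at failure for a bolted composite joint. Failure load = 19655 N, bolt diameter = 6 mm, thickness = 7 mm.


sigma_br = F/(d*h) = 19655/(6*7) = 468.0 MPa

468.0 MPa


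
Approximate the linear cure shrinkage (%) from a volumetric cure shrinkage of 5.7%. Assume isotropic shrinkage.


Linear shrinkage ≈ vol_shrink/3 = 5.7/3 = 1.9%

1.9%


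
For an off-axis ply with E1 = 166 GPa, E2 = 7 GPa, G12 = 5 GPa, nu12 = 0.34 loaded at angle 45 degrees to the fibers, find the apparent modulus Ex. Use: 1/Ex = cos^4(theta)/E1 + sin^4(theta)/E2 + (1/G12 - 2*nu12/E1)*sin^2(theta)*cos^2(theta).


cos^4(45) = 0.25, sin^4(45) = 0.25, sin^2(45)*cos^2(45) = 0.25
1/G12 - 2*nu12/E1 = 1/5 - 2*0.34/166 = 0.195904 GPa^-1
1/Ex = 0.25/166 + 0.25/7 + 0.195904*0.25 = 0.0861962 GPa^-1
Ex = 11.6 GPa

11.6 GPa


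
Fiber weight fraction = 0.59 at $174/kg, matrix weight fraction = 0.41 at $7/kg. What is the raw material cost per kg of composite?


Cost = cost_f*Wf + cost_m*Wm = 174*0.59 + 7*0.41 = $105.53/kg

$105.53/kg


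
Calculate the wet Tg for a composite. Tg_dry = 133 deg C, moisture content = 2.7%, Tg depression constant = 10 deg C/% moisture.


Tg_wet = Tg_dry - k*moisture = 133 - 10*2.7 = 106.0 deg C

106.0 deg C


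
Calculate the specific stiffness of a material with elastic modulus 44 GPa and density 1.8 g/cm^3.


Specific stiffness = E/rho = 44/1.8 = 24.4 GPa/(g/cm^3)

24.4 GPa/(g/cm^3)


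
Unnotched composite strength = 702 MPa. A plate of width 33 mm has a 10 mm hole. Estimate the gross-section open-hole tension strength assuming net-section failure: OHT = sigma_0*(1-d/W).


OHT = sigma_0*(1-d/W) = 702*(1-10/33) = 489.3 MPa

489.3 MPa


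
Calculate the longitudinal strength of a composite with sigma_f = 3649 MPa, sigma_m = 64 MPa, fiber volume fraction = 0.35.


sigma_1 = sigma_f*Vf + sigma_m*(1-Vf) = 3649*0.35 + 64*0.65 = 1318.8 MPa

1318.8 MPa


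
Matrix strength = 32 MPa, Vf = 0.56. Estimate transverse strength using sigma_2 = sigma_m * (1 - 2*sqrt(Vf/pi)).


factor = 1 - 2*sqrt(0.56/pi) = 0.1556
sigma_2 = 32 * 0.1556 = 4.98 MPa

4.98 MPa


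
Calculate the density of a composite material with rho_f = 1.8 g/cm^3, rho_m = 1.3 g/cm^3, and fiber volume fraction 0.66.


rho_c = rho_f*Vf + rho_m*(1-Vf) = 1.8*0.66 + 1.3*0.34 = 1.63 g/cm^3

1.63 g/cm^3


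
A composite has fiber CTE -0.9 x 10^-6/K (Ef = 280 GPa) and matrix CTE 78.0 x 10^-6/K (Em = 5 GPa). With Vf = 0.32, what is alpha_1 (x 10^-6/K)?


E1 = Ef*Vf + Em*(1-Vf) = 93.0
alpha_1 = (alpha_f*Ef*Vf + alpha_m*Em*(1-Vf))/E1 = 1.98 x 10^-6/K

1.98 x 10^-6/K


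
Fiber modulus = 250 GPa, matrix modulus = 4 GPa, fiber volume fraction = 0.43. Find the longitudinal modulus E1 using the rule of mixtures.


E1 = Ef*Vf + Em*(1-Vf) = 250*0.43 + 4*0.57 = 109.78 GPa

109.78 GPa


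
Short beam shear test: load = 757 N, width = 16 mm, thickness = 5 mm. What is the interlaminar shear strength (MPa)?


ILSS = 3F/(4bh) = 3*757/(4*16*5) = 7.1 MPa

7.1 MPa


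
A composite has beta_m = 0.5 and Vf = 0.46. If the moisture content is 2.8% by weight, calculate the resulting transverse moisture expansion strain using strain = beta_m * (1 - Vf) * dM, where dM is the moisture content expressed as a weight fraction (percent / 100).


dM = 2.8/100 = 0.028
strain = beta_m * (1-Vf) * dM = 0.5 * 0.54 * 0.028 = 0.00756

0.00756


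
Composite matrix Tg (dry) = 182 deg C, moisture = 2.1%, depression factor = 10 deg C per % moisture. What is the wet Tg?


Tg_wet = Tg_dry - k*moisture = 182 - 10*2.1 = 161.0 deg C

161.0 deg C
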